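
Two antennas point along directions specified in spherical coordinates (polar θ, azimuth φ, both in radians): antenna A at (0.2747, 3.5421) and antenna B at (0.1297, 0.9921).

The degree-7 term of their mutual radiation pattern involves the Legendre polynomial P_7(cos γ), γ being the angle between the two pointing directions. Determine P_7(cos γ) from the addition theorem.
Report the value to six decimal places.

-0.234492

Term-by-term m-sum for l=7 (normalisation 4π/15 = 0.837758):
  term(m=-7) = 0.00000 - 0.00000j   from Y*(Ω₁)=0.00005 - 0.00002j, Y(Ω₂)=0.00000 - 0.00000j
  term(m=-6) = -0.00000 + 0.00000j   from Y*(Ω₁)=-0.00053 + 0.00048j, Y(Ω₂)=0.00001 + 0.00000j
  term(m=-5) = 0.00000 + 0.00000j   from Y*(Ω₁)=0.00249 - 0.00541j, Y(Ω₂)=0.00004 + 0.00015j
  term(m=-4) = -0.00005 - 0.00005j   from Y*(Ω₁)=-0.00108 + 0.03457j, Y(Ω₂)=-0.00135 + 0.00147j
  term(m=-3) = 0.00053 + 0.00255j   from Y*(Ω₁)=-0.05148 - 0.13300j, Y(Ω₂)=-0.01803 - 0.00301j
  term(m=-2) = 0.01756 - 0.04301j   from Y*(Ω₁)=0.27627 + 0.28504j, Y(Ω₂)=-0.04702 - 0.10718j
  term(m=-1) = -0.24601 + 0.16528j   from Y*(Ω₁)=-0.57965 - 0.24542j, Y(Ω₂)=0.25752 - 0.39417j
  term(m=+0) = 0.17603 + 0.00000j   from Y*(Ω₁)=0.20714 + 0.00000j, Y(Ω₂)=0.84984 + 0.00000j
  term(m=+1) = -0.24601 - 0.16528j   from Y*(Ω₁)=0.57965 - 0.24542j, Y(Ω₂)=-0.25752 - 0.39417j
  term(m=+2) = 0.01756 + 0.04301j   from Y*(Ω₁)=0.27627 - 0.28504j, Y(Ω₂)=-0.04702 + 0.10718j
  term(m=+3) = 0.00053 - 0.00255j   from Y*(Ω₁)=0.05148 - 0.13300j, Y(Ω₂)=0.01803 - 0.00301j
  term(m=+4) = -0.00005 + 0.00005j   from Y*(Ω₁)=-0.00108 - 0.03457j, Y(Ω₂)=-0.00135 - 0.00147j
  term(m=+5) = 0.00000 - 0.00000j   from Y*(Ω₁)=-0.00249 - 0.00541j, Y(Ω₂)=-0.00004 + 0.00015j
  term(m=+6) = -0.00000 - 0.00000j   from Y*(Ω₁)=-0.00053 - 0.00048j, Y(Ω₂)=0.00001 - 0.00000j
  term(m=+7) = 0.00000 + 0.00000j   from Y*(Ω₁)=-0.00005 - 0.00002j, Y(Ω₂)=-0.00000 - 0.00000j
Total Σ_m = -0.27990 - 0.00000j. Multiply by 0.837758: -0.23449 - 0.00000j. P_7(cos γ) = -0.234492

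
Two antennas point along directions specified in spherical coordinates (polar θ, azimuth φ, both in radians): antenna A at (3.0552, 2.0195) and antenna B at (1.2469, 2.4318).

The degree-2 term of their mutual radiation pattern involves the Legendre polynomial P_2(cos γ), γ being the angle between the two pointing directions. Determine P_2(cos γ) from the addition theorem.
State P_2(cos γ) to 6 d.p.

Expand P_2 via completeness: Σ_{m} conj(Y_{2,m}) at Ω₁ times Y_{2,m} at Ω₂ —
  [-2]  conj(Y_{2,-2})(Ω₁) = (-0.001794, -0.002248) ; Y_{2,-2}(Ω₂) = (0.052293, 0.343187) ; Δ = (0.000678, -0.000733)
  [-1]  conj(Y_{2,-1})(Ω₁) = (0.028809, -0.059837) ; Y_{2,-1}(Ω₂) = (-0.176797, -0.151898) ; Δ = (-0.014182, 0.006203)
  [+0]  conj(Y_{2,0})(Ω₁) = (0.623739, -0.000000) ; Y_{2,0}(Ω₂) = (-0.219552, 0.000000) ; Δ = (-0.136943, 0.000000)
  [+1]  conj(Y_{2,1})(Ω₁) = (-0.028809, -0.059837) ; Y_{2,1}(Ω₂) = (0.176797, -0.151898) ; Δ = (-0.014182, -0.006203)
  [+2]  conj(Y_{2,2})(Ω₁) = (-0.001794, 0.002248) ; Y_{2,2}(Ω₂) = (0.052293, -0.343187) ; Δ = (0.000678, 0.000733)
Σ over m = (-0.163953, 0.000000); ×(4π/5) → (-0.412058, 0.000000). Real part: -0.412058

-0.412058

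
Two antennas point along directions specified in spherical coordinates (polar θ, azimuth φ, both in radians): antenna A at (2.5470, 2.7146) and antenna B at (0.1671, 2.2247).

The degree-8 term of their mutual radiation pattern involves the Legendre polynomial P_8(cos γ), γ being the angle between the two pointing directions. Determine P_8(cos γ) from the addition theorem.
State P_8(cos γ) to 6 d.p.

Summing Y*_{l m}(θ₁,φ₁)·Y_{l m}(θ₂,φ₂) over m ∈ [−8, 8]; prefactor 4π/(2·8+1) = 0.739198:
  term(m=-8) = -0.000000-0.000000i   from Y*(Ω₁)=-0.004810+0.001354i, Y(Ω₂)=+0.000000+0.000000i
  term(m=-7) = +0.000000+0.000000i   from Y*(Ω₁)=-0.029216-0.004495i, Y(Ω₂)=-0.000007-0.000001i
  term(m=-6) = -0.000011+0.000002i   from Y*(Ω₁)=-0.090428-0.059199i, Y(Ω₂)=+0.000077-0.000076i
  term(m=-5) = +0.000247-0.000204i   from Y*(Ω₁)=-0.144890-0.228977i, Y(Ω₂)=+0.000151+0.001173i
  term(m=-4) = -0.001673+0.004083i   from Y*(Ω₁)=-0.062703-0.454234i, Y(Ω₂)=-0.008323-0.004832i
  term(m=-3) = -0.002615-0.025777i   from Y*(Ω₁)=+0.128048-0.429383i, Y(Ω₂)=+0.053462-0.022033i
  term(m=-2) = +0.007092+0.010569i   from Y*(Ω₁)=+0.034269-0.039324i, Y(Ω₂)=-0.063435+0.235623i
  term(m=-1) = +0.223289+0.119071i   from Y*(Ω₁)=-0.362449+0.164909i, Y(Ω₂)=-0.386561-0.504398i
  term(m=+0) = -0.123158-0.000000i   from Y*(Ω₁)=-0.190226-0.000000i, Y(Ω₂)=+0.647429+0.000000i
  term(m=+1) = +0.223289-0.119071i   from Y*(Ω₁)=+0.362449+0.164909i, Y(Ω₂)=+0.386561-0.504398i
  term(m=+2) = +0.007092-0.010569i   from Y*(Ω₁)=+0.034269+0.039324i, Y(Ω₂)=-0.063435-0.235623i
  term(m=+3) = -0.002615+0.025777i   from Y*(Ω₁)=-0.128048-0.429383i, Y(Ω₂)=-0.053462-0.022033i
  term(m=+4) = -0.001673-0.004083i   from Y*(Ω₁)=-0.062703+0.454234i, Y(Ω₂)=-0.008323+0.004832i
  term(m=+5) = +0.000247+0.000204i   from Y*(Ω₁)=+0.144890-0.228977i, Y(Ω₂)=-0.000151+0.001173i
  term(m=+6) = -0.000011-0.000002i   from Y*(Ω₁)=-0.090428+0.059199i, Y(Ω₂)=+0.000077+0.000076i
  term(m=+7) = +0.000000-0.000000i   from Y*(Ω₁)=+0.029216-0.004495i, Y(Ω₂)=+0.000007-0.000001i
  term(m=+8) = -0.000000+0.000000i   from Y*(Ω₁)=-0.004810-0.001354i, Y(Ω₂)=+0.000000-0.000000i
Total Σ_m = +0.329499+0.000000i. Multiply by 0.739198: +0.243565+0.000000i. P_8(cos γ) = 0.243565

0.243565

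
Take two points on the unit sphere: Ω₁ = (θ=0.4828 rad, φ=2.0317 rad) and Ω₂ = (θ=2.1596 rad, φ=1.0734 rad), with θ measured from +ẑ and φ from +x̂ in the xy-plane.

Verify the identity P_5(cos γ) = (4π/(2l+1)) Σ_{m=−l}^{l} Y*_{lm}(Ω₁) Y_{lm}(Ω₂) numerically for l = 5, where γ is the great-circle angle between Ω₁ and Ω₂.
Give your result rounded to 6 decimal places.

Addition theorem: P_5(cos γ) = (4π/11) Σ_m Y*_{lm}(Ω₁) Y_{lm}(Ω₂), m = −5…5:
  term(m=-5) = 0.00015 - 0.00184j   from Y*(Ω₁)=-0.00743 - 0.00670j, Y(Ω₂)=0.11239 + 0.14644j
  term(m=-4) = 0.01813 + 0.01502j   from Y*(Ω₁)=-0.01627 + 0.05816j, Y(Ω₂)=0.15853 - 0.35615j
  term(m=-3) = -0.07150 + 0.01953j   from Y*(Ω₁)=0.20609 - 0.03923j, Y(Ω₂)=-0.35223 + 0.02775j
  term(m=-2) = -0.00722 + 0.02003j   from Y*(Ω₁)=-0.26464 - 0.34885j, Y(Ω₂)=-0.02649 - 0.04078j
  term(m=-1) = -0.08840 - 0.12581j   from Y*(Ω₁)=-0.19447 + 0.39161j, Y(Ω₂)=-0.16779 + 0.30905j
  term(m=+0) = -0.00459 + 0.00000j   from Y*(Ω₁)=-0.11843 + 0.00000j, Y(Ω₂)=0.03878 + 0.00000j
  term(m=+1) = -0.08840 + 0.12581j   from Y*(Ω₁)=0.19447 + 0.39161j, Y(Ω₂)=0.16779 + 0.30905j
  term(m=+2) = -0.00722 - 0.02003j   from Y*(Ω₁)=-0.26464 + 0.34885j, Y(Ω₂)=-0.02649 + 0.04078j
  term(m=+3) = -0.07150 - 0.01953j   from Y*(Ω₁)=-0.20609 - 0.03923j, Y(Ω₂)=0.35223 + 0.02775j
  term(m=+4) = 0.01813 - 0.01502j   from Y*(Ω₁)=-0.01627 - 0.05816j, Y(Ω₂)=0.15853 + 0.35615j
  term(m=+5) = 0.00015 + 0.00184j   from Y*(Ω₁)=0.00743 - 0.00670j, Y(Ω₂)=-0.11239 + 0.14644j
Σ over m = -0.30227 - 0.00000j; ×(4π/11) → -0.34531 - 0.00000j. Real part: -0.345311

-0.345311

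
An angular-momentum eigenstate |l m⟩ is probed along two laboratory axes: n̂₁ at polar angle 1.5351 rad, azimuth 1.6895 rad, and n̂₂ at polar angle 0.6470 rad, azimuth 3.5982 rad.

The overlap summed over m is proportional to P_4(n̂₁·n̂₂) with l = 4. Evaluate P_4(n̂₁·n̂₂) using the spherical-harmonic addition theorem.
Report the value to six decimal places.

Summing Y*_{l m}(θ₁,φ₁)·Y_{l m}(θ₂,φ₂) over m ∈ [−4, 4]; prefactor 4π/(2·4+1) = 1.396263:
  m=-4: Y*=(0.392577, 0.201799)  Y=(-0.014774, -0.056530)  product (0.005608, -0.025174)
  m=-3: Y*=(0.015544, -0.041788)  Y=(-0.043668, 0.214346)  product (0.008278, 0.005157)
  m=-2: Y*=(0.321831, 0.077874)  Y=(0.256794, -0.332533)  product (0.108540, -0.087022)
  m=-1: Y*=(0.005977, -0.050114)  Y=(-0.297452, 0.146118)  product (0.005545, 0.015780)
  m=+0: Y*=(0.313321, -0.000000)  Y=(-0.202407, 0.000000)  product (-0.063418, 0.000000)
  m=+1: Y*=(-0.005977, -0.050114)  Y=(0.297452, 0.146118)  product (0.005545, -0.015780)
  m=+2: Y*=(0.321831, -0.077874)  Y=(0.256794, 0.332533)  product (0.108540, 0.087022)
  m=+3: Y*=(-0.015544, -0.041788)  Y=(0.043668, 0.214346)  product (0.008278, -0.005157)
  m=+4: Y*=(0.392577, -0.201799)  Y=(-0.014774, 0.056530)  product (0.005608, 0.025174)
Accumulated sum (0.192523, 0.000000); after 4π/(2l+1) scaling, (0.268813, 0.000000) ⇒ P_4 = 0.268813

0.268813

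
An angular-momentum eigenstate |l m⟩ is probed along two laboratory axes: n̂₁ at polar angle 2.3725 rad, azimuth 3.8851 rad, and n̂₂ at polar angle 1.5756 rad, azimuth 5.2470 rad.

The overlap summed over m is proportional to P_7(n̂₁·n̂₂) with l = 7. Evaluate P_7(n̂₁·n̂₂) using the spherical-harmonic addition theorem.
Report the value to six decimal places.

Term-by-term m-sum for l=7 (normalisation 4π/15 = 0.837758):
  term(m=-7) = -0.01956 + 0.00213j   from Y*(Ω₁)=-0.01860 + 0.03469j, Y(Ω₂)=0.28260 + 0.41247j
  term(m=-6) = -0.00043 - 0.00130j   from Y*(Ω₁)=0.03784 + 0.14736j, Y(Ω₂)=-0.00897 + 0.00059j
  term(m=-5) = -0.10816 + 0.06284j   from Y*(Ω₁)=0.28602 + 0.18574j, Y(Ω₂)=-0.16564 + 0.32727j
  term(m=-4) = -0.00325 - 0.00359j   from Y*(Ω₁)=0.45153 - 0.07638j, Y(Ω₂)=-0.00569 - 0.00892j
  term(m=-3) = -0.05100 + 0.07043j   from Y*(Ω₁)=0.16066 - 0.20713j, Y(Ω₂)=-0.33154 + 0.01096j
  term(m=-2) = 0.00206 + 0.00091j   from Y*(Ω₁)=0.01672 + 0.19909j, Y(Ω₂)=0.00542 - 0.00988j
  term(m=-1) = 0.02413 - 0.11384j   from Y*(Ω₁)=0.26838 + 0.24678j, Y(Ω₂)=-0.16262 - 0.27463j
  term(m=+0) = -0.00110 + 0.00000j   from Y*(Ω₁)=-0.09551 + 0.00000j, Y(Ω₂)=0.01148 + 0.00000j
  term(m=+1) = 0.02413 + 0.11384j   from Y*(Ω₁)=-0.26838 + 0.24678j, Y(Ω₂)=0.16262 - 0.27463j
  term(m=+2) = 0.00206 - 0.00091j   from Y*(Ω₁)=0.01672 - 0.19909j, Y(Ω₂)=0.00542 + 0.00988j
  term(m=+3) = -0.05100 - 0.07043j   from Y*(Ω₁)=-0.16066 - 0.20713j, Y(Ω₂)=0.33154 + 0.01096j
  term(m=+4) = -0.00325 + 0.00359j   from Y*(Ω₁)=0.45153 + 0.07638j, Y(Ω₂)=-0.00569 + 0.00892j
  term(m=+5) = -0.10816 - 0.06284j   from Y*(Ω₁)=-0.28602 + 0.18574j, Y(Ω₂)=0.16564 + 0.32727j
  term(m=+6) = -0.00043 + 0.00130j   from Y*(Ω₁)=0.03784 - 0.14736j, Y(Ω₂)=-0.00897 - 0.00059j
  term(m=+7) = -0.01956 - 0.00213j   from Y*(Ω₁)=0.01860 + 0.03469j, Y(Ω₂)=-0.28260 + 0.41247j
Σ over m = -0.31350 - 0.00000j; ×(4π/15) → -0.26264 - 0.00000j. Real part: -0.262641

-0.262641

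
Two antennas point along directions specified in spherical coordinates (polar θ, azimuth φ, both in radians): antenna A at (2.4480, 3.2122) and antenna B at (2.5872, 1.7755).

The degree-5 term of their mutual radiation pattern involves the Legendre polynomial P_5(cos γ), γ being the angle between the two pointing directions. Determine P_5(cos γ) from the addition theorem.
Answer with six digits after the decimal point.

Expand P_5 via completeness: Σ_{m} conj(Y_{5,m}) at Ω₁ times Y_{5,m} at Ω₂ —
  term(m=-5) = +0.000578+0.000729i   from Y*(Ω₁)=-0.046509-0.017137i, Y(Ω₂)=-0.016024-0.009764i
  term(m=-4) = +0.015530-0.009233i   from Y*(Ω₁)=-0.181057-0.052540i, Y(Ω₂)=-0.065464+0.069992i
  term(m=-3) = -0.042499-0.099882i   from Y*(Ω₁)=-0.381906-0.082128i, Y(Ω₂)=+0.160119+0.227102i
  term(m=-2) = -0.185472+0.050970i   from Y*(Ω₁)=-0.408085-0.058014i, Y(Ω₂)=+0.428087-0.185758i
  term(m=-1) = +0.000548+0.004061i   from Y*(Ω₁)=-0.013081-0.000925i, Y(Ω₂)=-0.063518-0.305944i
  term(m=+0) = +0.104609+0.000000i   from Y*(Ω₁)=+0.392452-0.000000i, Y(Ω₂)=+0.266553+0.000000i
  term(m=+1) = +0.000548-0.004061i   from Y*(Ω₁)=+0.013081-0.000925i, Y(Ω₂)=+0.063518-0.305944i
  term(m=+2) = -0.185472-0.050970i   from Y*(Ω₁)=-0.408085+0.058014i, Y(Ω₂)=+0.428087+0.185758i
  term(m=+3) = -0.042499+0.099882i   from Y*(Ω₁)=+0.381906-0.082128i, Y(Ω₂)=-0.160119+0.227102i
  term(m=+4) = +0.015530+0.009233i   from Y*(Ω₁)=-0.181057+0.052540i, Y(Ω₂)=-0.065464-0.069992i
  term(m=+5) = +0.000578-0.000729i   from Y*(Ω₁)=+0.046509-0.017137i, Y(Ω₂)=+0.016024-0.009764i
Total Σ_m = -0.318022-0.000000i. Multiply by 1.142397: -0.363307-0.000000i. P_5(cos γ) = -0.363307

-0.363307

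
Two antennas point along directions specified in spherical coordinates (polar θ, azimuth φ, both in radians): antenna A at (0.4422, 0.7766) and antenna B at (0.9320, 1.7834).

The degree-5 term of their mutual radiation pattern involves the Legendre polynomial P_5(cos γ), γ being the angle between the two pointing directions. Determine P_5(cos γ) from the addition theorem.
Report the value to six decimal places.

Summing Y*_{l m}(θ₁,φ₁)·Y_{l m}(θ₂,φ₂) over m ∈ [−5, 5]; prefactor 4π/(2·5+1) = 1.142397:
  m=-5: (-0.004912, -0.004498) × (-0.135251, -0.075260) = (0.000326, 0.000978)  (running Σ = (0.000326, 0.000978))
  m=-4: (-0.044457, 0.001565) × (0.239796, -0.273197) = (-0.010233, 0.012521)  (running Σ = (-0.009907, 0.013499))
  m=-3: (-0.118505, 0.124932) × (0.234419, 0.316292) = (-0.067295, -0.008196)  (running Σ = (-0.077202, 0.005303))
  m=-2: (0.007160, 0.406839) × (-0.039434, 0.017857) = (-0.007547, -0.015915)  (running Σ = (-0.084749, -0.010612))
  m=-1: (0.349677, 0.343577) × (0.071781, 0.332525) = (-0.089148, 0.140939)  (running Σ = (-0.173897, 0.130326))
  m=0: (-0.015036, -0.000000) × (-0.134074, 0.000000) = (0.002016, 0.000000)  (running Σ = (-0.171881, 0.130326))
  m=1: (-0.349677, 0.343577) × (-0.071781, 0.332525) = (-0.089148, -0.140939)  (running Σ = (-0.261030, -0.010612))
  m=2: (0.007160, -0.406839) × (-0.039434, -0.017857) = (-0.007547, 0.015915)  (running Σ = (-0.268577, 0.005303))
  m=3: (0.118505, 0.124932) × (-0.234419, 0.316292) = (-0.067295, 0.008196)  (running Σ = (-0.335872, 0.013499))
  m=4: (-0.044457, -0.001565) × (0.239796, 0.273197) = (-0.010233, -0.012521)  (running Σ = (-0.346105, 0.000978))
  m=5: (0.004912, -0.004498) × (0.135251, -0.075260) = (0.000326, -0.000978)  (running Σ = (-0.345779, -0.000000))
Accumulated sum (-0.345779, -0.000000); after 4π/(2l+1) scaling, (-0.395017, -0.000000) ⇒ P_5 = -0.395017

-0.395017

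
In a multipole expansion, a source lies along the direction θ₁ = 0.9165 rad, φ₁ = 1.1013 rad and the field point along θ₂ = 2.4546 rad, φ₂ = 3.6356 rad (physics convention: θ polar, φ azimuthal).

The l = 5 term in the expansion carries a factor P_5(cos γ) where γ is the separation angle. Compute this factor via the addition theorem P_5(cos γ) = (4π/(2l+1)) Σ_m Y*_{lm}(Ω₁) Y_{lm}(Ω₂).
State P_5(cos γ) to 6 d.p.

Addition theorem: P_5(cos γ) = (4π/11) Σ_m Y*_{lm}(Ω₁) Y_{lm}(Ω₂), m = −5…5:
  [-5]  conj(Y_{5,-5})(Ω₁) = (0.104123, -0.102324) ; Y_{5,-5}(Ω₂) = (0.037282, 0.029632) ; Δ = (0.006914, -0.000730)
  [-4]  conj(Y_{5,-4})(Ω₁) = (-0.107069, -0.337512) ; Y_{5,-4}(Ω₂) = (0.072378, 0.168723) ; Δ = (0.049197, -0.042494)
  [-3]  conj(Y_{5,-3})(Ω₁) = (-0.397997, -0.065171) ; Y_{5,-3}(Ω₂) = (-0.034269, 0.385008) ; Δ = (0.038730, -0.150999)
  [-2]  conj(Y_{5,-2})(Ω₁) = (-0.042644, 0.058266) ; Y_{5,-2}(Ω₂) = (-0.230110, 0.349100) ; Δ = (-0.010528, -0.028294)
  [-1]  conj(Y_{5,-1})(Ω₁) = (-0.149991, -0.295646) ; Y_{5,-1}(Ω₂) = (-0.024169, 0.013016) ; Δ = (0.007473, 0.005193)
  [+0]  conj(Y_{5,0})(Ω₁) = (-0.162604, -0.000000) ; Y_{5,0}(Ω₂) = (0.391719, 0.000000) ; Δ = (-0.063695, -0.000000)
  [+1]  conj(Y_{5,1})(Ω₁) = (0.149991, -0.295646) ; Y_{5,1}(Ω₂) = (0.024169, 0.013016) ; Δ = (0.007473, -0.005193)
  [+2]  conj(Y_{5,2})(Ω₁) = (-0.042644, -0.058266) ; Y_{5,2}(Ω₂) = (-0.230110, -0.349100) ; Δ = (-0.010528, 0.028294)
  [+3]  conj(Y_{5,3})(Ω₁) = (0.397997, -0.065171) ; Y_{5,3}(Ω₂) = (0.034269, 0.385008) ; Δ = (0.038730, 0.150999)
  [+4]  conj(Y_{5,4})(Ω₁) = (-0.107069, 0.337512) ; Y_{5,4}(Ω₂) = (0.072378, -0.168723) ; Δ = (0.049197, 0.042494)
  [+5]  conj(Y_{5,5})(Ω₁) = (-0.104123, -0.102324) ; Y_{5,5}(Ω₂) = (-0.037282, 0.029632) ; Δ = (0.006914, 0.000730)
Total Σ_m = (0.119878, -0.000000). Multiply by 1.142397: (0.136948, -0.000000). P_5(cos γ) = 0.136948

0.136948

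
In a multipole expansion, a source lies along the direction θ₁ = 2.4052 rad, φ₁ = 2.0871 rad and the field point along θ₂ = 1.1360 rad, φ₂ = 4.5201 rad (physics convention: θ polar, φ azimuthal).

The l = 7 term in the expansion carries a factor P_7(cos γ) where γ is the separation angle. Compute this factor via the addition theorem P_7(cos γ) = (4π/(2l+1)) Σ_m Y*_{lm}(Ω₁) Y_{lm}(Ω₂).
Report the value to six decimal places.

0.136273

Addition theorem: P_7(cos γ) = (4π/15) Σ_m Y*_{lm}(Ω₁) Y_{lm}(Ω₂), m = −7…7:
  m=-7: -0.01403 + 0.02744j × 0.24606 - 0.05626j = -0.00191 + 0.00754j  (running Σ = -0.00191 + 0.00754j)
  m=-6: -0.12710 + 0.00557j × -0.17768 - 0.40103j = 0.02482 + 0.04998j  (running Σ = 0.02291 + 0.05753j)
  m=-5: -0.16345 - 0.26066j × -0.24126 + 0.16839j = 0.08333 + 0.03536j  (running Σ = 0.10623 + 0.09289j)
  m=-4: 0.21712 - 0.40277j × -0.10420 - 0.10087j = -0.06325 + 0.02007j  (running Σ = 0.04298 + 0.11296j)
  m=-3: 0.33038 - 0.00723j × -0.18945 + 0.29115j = -0.06048 + 0.09756j  (running Σ = -0.01750 + 0.21052j)
  m=-2: -0.06146 - 0.10295j × 0.00078 + 0.00032j = -0.00002 - 0.00010j  (running Σ = -0.01752 + 0.21042j)
  m=-1: 0.19252 - 0.33915j × -0.06384 + 0.32788j = 0.09891 + 0.08477j  (running Σ = 0.08139 + 0.29519j)
  m=0: -0.00276 + 0.00000j × 0.04229 + 0.00000j = -0.00012 + 0.00000j  (running Σ = 0.08127 + 0.29519j)
  m=1: -0.19252 - 0.33915j × 0.06384 + 0.32788j = 0.09891 - 0.08477j  (running Σ = 0.18018 + 0.21042j)
  m=2: -0.06146 + 0.10295j × 0.00078 - 0.00032j = -0.00002 + 0.00010j  (running Σ = 0.18017 + 0.21052j)
  m=3: -0.33038 - 0.00723j × 0.18945 + 0.29115j = -0.06048 - 0.09756j  (running Σ = 0.11968 + 0.11296j)
  m=4: 0.21712 + 0.40277j × -0.10420 + 0.10087j = -0.06325 - 0.02007j  (running Σ = 0.05643 + 0.09289j)
  m=5: 0.16345 - 0.26066j × 0.24126 + 0.16839j = 0.08333 - 0.03536j  (running Σ = 0.13976 + 0.05753j)
  m=6: -0.12710 - 0.00557j × -0.17768 + 0.40103j = 0.02482 - 0.04998j  (running Σ = 0.16457 + 0.00754j)
  m=7: 0.01403 + 0.02744j × -0.24606 - 0.05626j = -0.00191 - 0.00754j  (running Σ = 0.16266 + 0.00000j)
Σ over m = 0.16266 + 0.00000j; ×(4π/15) → 0.13627 + 0.00000j. Real part: 0.136273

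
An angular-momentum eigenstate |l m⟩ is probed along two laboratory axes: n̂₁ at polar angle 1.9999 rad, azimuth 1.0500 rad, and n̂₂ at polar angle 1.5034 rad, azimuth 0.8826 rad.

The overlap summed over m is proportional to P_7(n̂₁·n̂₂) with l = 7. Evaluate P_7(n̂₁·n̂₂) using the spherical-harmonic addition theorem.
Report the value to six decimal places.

Summing Y*_{l m}(θ₁,φ₁)·Y_{l m}(θ₂,φ₂) over m ∈ [−7, 7]; prefactor 4π/(2·7+1) = 0.837758:
  m=-7: +0.124153+0.225125i × +0.489437+0.051573i = +0.049155+0.116588i  (running Σ = +0.049155+0.116588i)
  m=-6: -0.440062-0.007400i × +0.068450+0.103749i = -0.029354-0.046162i  (running Σ = +0.019800+0.070425i)
  m=-5: +0.146076-0.245017i × +0.100689-0.326207i = -0.065218-0.072322i  (running Σ = -0.045418-0.001896i)
  m=-4: -0.076730-0.136408i × +0.133286-0.054602i = -0.017675-0.013992i  (running Σ = -0.063093-0.015888i)
  m=-3: +0.344375+0.002895i × -0.261588-0.140805i = -0.089677-0.049247i  (running Σ = -0.152770-0.065135i)
  m=-2: +0.006621-0.011321i × -0.029389-0.149267i = -0.001884-0.000656i  (running Σ = -0.154654-0.065791i)
  m=-1: +0.166514+0.290286i × -0.178013+0.216480i = -0.092483-0.015628i  (running Σ = -0.247137-0.081418i)
  m=0: -0.028044-0.000000i × -0.154447+0.000000i = +0.004331+0.000000i  (running Σ = -0.242805-0.081418i)
  m=1: -0.166514+0.290286i × +0.178013+0.216480i = -0.092483+0.015628i  (running Σ = -0.335288-0.065791i)
  m=2: +0.006621+0.011321i × -0.029389+0.149267i = -0.001884+0.000656i  (running Σ = -0.337172-0.065135i)
  m=3: -0.344375+0.002895i × +0.261588-0.140805i = -0.089677+0.049247i  (running Σ = -0.426849-0.015888i)
  m=4: -0.076730+0.136408i × +0.133286+0.054602i = -0.017675+0.013992i  (running Σ = -0.444524-0.001896i)
  m=5: -0.146076-0.245017i × -0.100689-0.326207i = -0.065218+0.072322i  (running Σ = -0.509742+0.070425i)
  m=6: -0.440062+0.007400i × +0.068450-0.103749i = -0.029354+0.046162i  (running Σ = -0.539097+0.116588i)
  m=7: -0.124153+0.225125i × -0.489437+0.051573i = +0.049155-0.116588i  (running Σ = -0.489942+0.000000i)
Total Σ_m = -0.489942+0.000000i. Multiply by 0.837758: -0.410453+0.000000i. P_7(cos γ) = -0.410453

-0.410453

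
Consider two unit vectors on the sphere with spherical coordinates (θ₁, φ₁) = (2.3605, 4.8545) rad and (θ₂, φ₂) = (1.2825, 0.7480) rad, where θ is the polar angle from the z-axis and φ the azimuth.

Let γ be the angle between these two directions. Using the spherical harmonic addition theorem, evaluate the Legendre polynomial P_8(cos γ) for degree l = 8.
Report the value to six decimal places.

0.177285

Expand P_8 via completeness: Σ_{m} conj(Y_{8,m}) at Ω₁ times Y_{8,m} at Ω₂ —
  m=-8: Y*=+0.013083+0.028235i  Y=+0.351563+0.108438i  product +0.001538+0.011345i
  m=-7: Y*=+0.105293-0.068387i  Y=+0.218216+0.377951i  product +0.048824+0.024872i
  m=-6: Y*=-0.198029-0.226639i  Y=-0.013826+0.060576i  product +0.016467-0.008863i
  m=-5: Y*=-0.297421+0.345640i  Y=+0.276562-0.188560i  product -0.017081+0.151673i
  m=-4: Y*=+0.309563+0.197741i  Y=+0.191337+0.028838i  product +0.053528+0.046762i
  m=-3: Y*=-0.017305+0.038101i  Y=-0.157337-0.197293i  product +0.010240-0.002581i
  m=-2: Y*=+0.366105+0.106951i  Y=+0.017917-0.239093i  product +0.032131-0.085617i
  m=-1: Y*=+0.020295-0.141847i  Y=-0.154701+0.143542i  product +0.017221+0.024857i
  m=+0: Y*=+0.342006-0.000000i  Y=-0.251161+0.000000i  product -0.085899+0.000000i
  m=+1: Y*=-0.020295-0.141847i  Y=+0.154701+0.143542i  product +0.017221-0.024857i
  m=+2: Y*=+0.366105-0.106951i  Y=+0.017917+0.239093i  product +0.032131+0.085617i
  m=+3: Y*=+0.017305+0.038101i  Y=+0.157337-0.197293i  product +0.010240+0.002581i
  m=+4: Y*=+0.309563-0.197741i  Y=+0.191337-0.028838i  product +0.053528-0.046762i
  m=+5: Y*=+0.297421+0.345640i  Y=-0.276562-0.188560i  product -0.017081-0.151673i
  m=+6: Y*=-0.198029+0.226639i  Y=-0.013826-0.060576i  product +0.016467+0.008863i
  m=+7: Y*=-0.105293-0.068387i  Y=-0.218216+0.377951i  product +0.048824-0.024872i
  m=+8: Y*=+0.013083-0.028235i  Y=+0.351563-0.108438i  product +0.001538-0.011345i
Σ over m = +0.239835-0.000000i; ×(4π/17) → +0.177285-0.000000i. Real part: 0.177285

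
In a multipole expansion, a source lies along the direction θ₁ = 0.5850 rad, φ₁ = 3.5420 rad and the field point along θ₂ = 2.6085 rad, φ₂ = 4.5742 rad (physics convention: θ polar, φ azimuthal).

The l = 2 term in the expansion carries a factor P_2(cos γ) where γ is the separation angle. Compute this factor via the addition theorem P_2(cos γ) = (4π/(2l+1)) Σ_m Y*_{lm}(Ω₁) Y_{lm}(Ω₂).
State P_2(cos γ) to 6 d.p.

-0.005643

Addition theorem: P_2(cos γ) = (4π/5) Σ_m Y*_{lm}(Ω₁) Y_{lm}(Ω₂), m = −2…2:
  term(m=-2) = (-0.005567, -0.010348)   from Y*(Ω₁)=(0.081992, 0.084560), Y(Ω₂)=(-0.095976, -0.027222)
  term(m=-1) = (-0.061685, 0.103235)   from Y*(Ω₁)=(-0.327530, -0.138635), Y(Ω₂)=(0.046577, -0.334907)
  term(m=+0) = (0.132260, 0.000000)   from Y*(Ω₁)=(0.342272, -0.000000), Y(Ω₂)=(0.386418, 0.000000)
  term(m=+1) = (-0.061685, -0.103235)   from Y*(Ω₁)=(0.327530, -0.138635), Y(Ω₂)=(-0.046577, -0.334907)
  term(m=+2) = (-0.005567, 0.010348)   from Y*(Ω₁)=(0.081992, -0.084560), Y(Ω₂)=(-0.095976, 0.027222)
Accumulated sum (-0.002245, 0.000000); after 4π/(2l+1) scaling, (-0.005643, 0.000000) ⇒ P_2 = -0.005643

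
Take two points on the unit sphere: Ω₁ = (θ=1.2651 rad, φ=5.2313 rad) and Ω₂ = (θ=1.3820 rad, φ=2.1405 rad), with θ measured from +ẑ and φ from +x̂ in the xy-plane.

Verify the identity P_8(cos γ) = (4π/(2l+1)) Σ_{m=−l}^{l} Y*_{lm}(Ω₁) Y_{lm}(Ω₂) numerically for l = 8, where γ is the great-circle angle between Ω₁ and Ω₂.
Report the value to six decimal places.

-0.380466

Summing Y*_{l m}(θ₁,φ₁)·Y_{l m}(θ₂,φ₂) over m ∈ [−8, 8]; prefactor 4π/(2·8+1) = 0.739198:
  [-8]  conj(Y_{8,-8})(Ω₁) = -0.18760 - 0.29850j ; Y_{8,-8}(Ω₂) = -0.06883 + 0.44122j ; Δ = 0.14462 - 0.06223j
  [-7]  conj(Y_{8,-7})(Ω₁) = 0.20976 - 0.39253j ; Y_{8,-7}(Ω₂) = -0.25558 - 0.22619j ; Δ = -0.14240 + 0.05288j
  [-6]  conj(Y_{8,-6})(Ω₁) = 0.10149 - 0.00286j ; Y_{8,-6}(Ω₂) = -0.15337 + 0.04354j ; Δ = -0.01544 + 0.00486j
  [-5]  conj(Y_{8,-5})(Ω₁) = -0.16479 - 0.27058j ; Y_{8,-5}(Ω₂) = 0.09963 - 0.33015j ; Δ = -0.10575 + 0.02745j
  [-4]  conj(Y_{8,-4})(Ω₁) = 0.11120 - 0.20122j ; Y_{8,-4}(Ω₂) = -0.03376 - 0.03943j ; Δ = -0.01169 + 0.00241j
  [-3]  conj(Y_{8,-3})(Ω₁) = -0.21998 + 0.00309j ; Y_{8,-3}(Ω₂) = 0.32812 - 0.04568j ; Δ = -0.07204 + 0.01106j
  [-2]  conj(Y_{8,-2})(Ω₁) = -0.13743 - 0.23296j ; Y_{8,-2}(Ω₂) = 0.00115 - 0.00249j ; Δ = -0.00074 + 0.00008j
  [-1]  conj(Y_{8,-1})(Ω₁) = -0.08570 + 0.15006j ; Y_{8,-1}(Ω₂) = 0.17365 + 0.27109j ; Δ = -0.05556 + 0.00282j
  [+0]  conj(Y_{8,0})(Ω₁) = -0.27955 + 0.00000j ; Y_{8,0}(Ω₂) = -0.01179 + 0.00000j ; Δ = 0.00330 + 0.00000j
  [+1]  conj(Y_{8,1})(Ω₁) = 0.08570 + 0.15006j ; Y_{8,1}(Ω₂) = -0.17365 + 0.27109j ; Δ = -0.05556 - 0.00282j
  [+2]  conj(Y_{8,2})(Ω₁) = -0.13743 + 0.23296j ; Y_{8,2}(Ω₂) = 0.00115 + 0.00249j ; Δ = -0.00074 - 0.00008j
  [+3]  conj(Y_{8,3})(Ω₁) = 0.21998 + 0.00309j ; Y_{8,3}(Ω₂) = -0.32812 - 0.04568j ; Δ = -0.07204 - 0.01106j
  [+4]  conj(Y_{8,4})(Ω₁) = 0.11120 + 0.20122j ; Y_{8,4}(Ω₂) = -0.03376 + 0.03943j ; Δ = -0.01169 - 0.00241j
  [+5]  conj(Y_{8,5})(Ω₁) = 0.16479 - 0.27058j ; Y_{8,5}(Ω₂) = -0.09963 - 0.33015j ; Δ = -0.10575 - 0.02745j
  [+6]  conj(Y_{8,6})(Ω₁) = 0.10149 + 0.00286j ; Y_{8,6}(Ω₂) = -0.15337 - 0.04354j ; Δ = -0.01544 - 0.00486j
  [+7]  conj(Y_{8,7})(Ω₁) = -0.20976 - 0.39253j ; Y_{8,7}(Ω₂) = 0.25558 - 0.22619j ; Δ = -0.14240 - 0.05288j
  [+8]  conj(Y_{8,8})(Ω₁) = -0.18760 + 0.29850j ; Y_{8,8}(Ω₂) = -0.06883 - 0.44122j ; Δ = 0.14462 + 0.06223j
Total Σ_m = -0.51470 + 0.00000j. Multiply by 0.739198: -0.38047 + 0.00000j. P_8(cos γ) = -0.380466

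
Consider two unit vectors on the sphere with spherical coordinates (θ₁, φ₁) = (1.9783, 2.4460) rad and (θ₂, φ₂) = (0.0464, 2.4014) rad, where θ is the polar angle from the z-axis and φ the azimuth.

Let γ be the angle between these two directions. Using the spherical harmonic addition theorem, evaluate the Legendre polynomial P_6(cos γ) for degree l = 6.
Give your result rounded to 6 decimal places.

0.228059

Expand P_6 via completeness: Σ_{m} conj(Y_{6,m}) at Ω₁ times Y_{6,m} at Ω₂ —
  m=-6: Y*=-0.14847 + 0.24834j  Y=-0.00000 - 0.00000j  product 0.00000 + 0.00000j
  m=-5: Y*=-0.40841 + 0.14280j  Y=0.00000 + 0.00000j  product -0.00000 - 0.00000j
  m=-4: Y*=-0.17271 - 0.06486j  Y=-0.00002 + 0.00000j  product 0.00000 + 0.00000j
  m=-3: Y*=0.12541 + 0.22109j  Y=0.00031 - 0.00041j  product 0.00013 + 0.00002j
  m=-2: Y*=-0.04969 + 0.27366j  Y=0.00101 + 0.01109j  product -0.00309 - 0.00028j
  m=-1: Y*=0.12682 - 0.10587j  Y=-0.11166 - 0.10199j  product -0.02496 - 0.00111j
  m=+0: Y*=0.29344 + 0.00000j  Y=0.99424 + 0.00000j  product 0.29175 + 0.00000j
  m=+1: Y*=-0.12682 - 0.10587j  Y=0.11166 - 0.10199j  product -0.02496 + 0.00111j
  m=+2: Y*=-0.04969 - 0.27366j  Y=0.00101 - 0.01109j  product -0.00309 + 0.00028j
  m=+3: Y*=-0.12541 + 0.22109j  Y=-0.00031 - 0.00041j  product 0.00013 - 0.00002j
  m=+4: Y*=-0.17271 + 0.06486j  Y=-0.00002 - 0.00000j  product 0.00000 - 0.00000j
  m=+5: Y*=0.40841 + 0.14280j  Y=-0.00000 + 0.00000j  product -0.00000 + 0.00000j
  m=+6: Y*=-0.14847 - 0.24834j  Y=-0.00000 + 0.00000j  product 0.00000 - 0.00000j
Accumulated sum 0.23593 - 0.00000j; after 4π/(2l+1) scaling, 0.22806 - 0.00000j ⇒ P_6 = 0.228059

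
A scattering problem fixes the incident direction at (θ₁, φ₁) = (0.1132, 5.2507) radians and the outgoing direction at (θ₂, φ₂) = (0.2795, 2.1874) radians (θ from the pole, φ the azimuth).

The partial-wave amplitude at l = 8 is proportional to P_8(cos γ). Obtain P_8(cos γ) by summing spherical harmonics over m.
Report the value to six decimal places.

-0.356909

Summing Y*_{l m}(θ₁,φ₁)·Y_{l m}(θ₂,φ₂) over m ∈ [−8, 8]; prefactor 4π/(2·8+1) = 0.739198:
  [-8]  conj(Y_{8,-8})(Ω₁) = -0.00000 - 0.00000j ; Y_{8,-8}(Ω₂) = 0.00000 + 0.00002j ; Δ = 0.00000 - 0.00000j
  [-7]  conj(Y_{8,-7})(Ω₁) = 0.00000 - 0.00000j ; Y_{8,-7}(Ω₂) = -0.00022 - 0.00009j ; Δ = -0.00000 + 0.00000j
  [-6]  conj(Y_{8,-6})(Ω₁) = 0.00001 + 0.00000j ; Y_{8,-6}(Ω₂) = 0.00181 - 0.00113j ; Δ = 0.00000 - 0.00000j
  [-5]  conj(Y_{8,-5})(Ω₁) = 0.00008 + 0.00016j ; Y_{8,-5}(Ω₂) = -0.00079 + 0.01354j ; Δ = -0.00000 + 0.00000j
  [-4]  conj(Y_{8,-4})(Ω₁) = -0.00117 + 0.00178j ; Y_{8,-4}(Ω₂) = -0.04965 - 0.03976j ; Δ = 0.00013 - 0.00004j
  [-3]  conj(Y_{8,-3})(Ω₁) = -0.01917 - 0.00085j ; Y_{8,-3}(Ω₂) = 0.20790 - 0.05956j ; Δ = -0.00404 + 0.00097j
  [-2]  conj(Y_{8,-2})(Ω₁) = -0.05817 - 0.10797j ; Y_{8,-2}(Ω₂) = -0.16423 + 0.46785j ; Δ = 0.06007 - 0.00948j
  [-1]  conj(Y_{8,-1})(Ω₁) = 0.25488 - 0.42683j ; Y_{8,-1}(Ω₂) = -0.35619 - 0.50253j ; Δ = -0.30528 + 0.02395j
  [+0]  conj(Y_{8,0})(Ω₁) = 0.90978 + 0.00000j ; Y_{8,0}(Ω₂) = 0.01693 + 0.00000j ; Δ = 0.01540 + 0.00000j
  [+1]  conj(Y_{8,1})(Ω₁) = -0.25488 - 0.42683j ; Y_{8,1}(Ω₂) = 0.35619 - 0.50253j ; Δ = -0.30528 - 0.02395j
  [+2]  conj(Y_{8,2})(Ω₁) = -0.05817 + 0.10797j ; Y_{8,2}(Ω₂) = -0.16423 - 0.46785j ; Δ = 0.06007 + 0.00948j
  [+3]  conj(Y_{8,3})(Ω₁) = 0.01917 - 0.00085j ; Y_{8,3}(Ω₂) = -0.20790 - 0.05956j ; Δ = -0.00404 - 0.00097j
  [+4]  conj(Y_{8,4})(Ω₁) = -0.00117 - 0.00178j ; Y_{8,4}(Ω₂) = -0.04965 + 0.03976j ; Δ = 0.00013 + 0.00004j
  [+5]  conj(Y_{8,5})(Ω₁) = -0.00008 + 0.00016j ; Y_{8,5}(Ω₂) = 0.00079 + 0.01354j ; Δ = -0.00000 - 0.00000j
  [+6]  conj(Y_{8,6})(Ω₁) = 0.00001 - 0.00000j ; Y_{8,6}(Ω₂) = 0.00181 + 0.00113j ; Δ = 0.00000 + 0.00000j
  [+7]  conj(Y_{8,7})(Ω₁) = -0.00000 - 0.00000j ; Y_{8,7}(Ω₂) = 0.00022 - 0.00009j ; Δ = -0.00000 - 0.00000j
  [+8]  conj(Y_{8,8})(Ω₁) = -0.00000 + 0.00000j ; Y_{8,8}(Ω₂) = 0.00000 - 0.00002j ; Δ = 0.00000 + 0.00000j
Total Σ_m = -0.48283 - 0.00000j. Multiply by 0.739198: -0.35691 - 0.00000j. P_8(cos γ) = -0.356909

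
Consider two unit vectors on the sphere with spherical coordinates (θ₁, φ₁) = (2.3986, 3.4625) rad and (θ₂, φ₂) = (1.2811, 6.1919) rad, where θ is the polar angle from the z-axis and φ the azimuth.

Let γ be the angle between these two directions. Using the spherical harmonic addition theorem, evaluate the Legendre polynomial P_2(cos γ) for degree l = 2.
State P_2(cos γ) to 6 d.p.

0.470543

Term-by-term m-sum for l=2 (normalisation 4π/5 = 2.513274):
  [-2]  conj(Y_{2,-2})(Ω₁) = (0.141600, 0.105827) ; Y_{2,-2}(Ω₂) = (0.348857, 0.064408) ; Δ = (0.042582, 0.046039)
  [-1]  conj(Y_{2,-1})(Ω₁) = (0.365237, 0.121404) ; Y_{2,-1}(Ω₂) = (0.210611, 0.019279) ; Δ = (0.074582, 0.032610)
  [+0]  conj(Y_{2,0})(Ω₁) = (0.197771, -0.000000) ; Y_{2,0}(Ω₂) = (-0.238182, 0.000000) ; Δ = (-0.047105, 0.000000)
  [+1]  conj(Y_{2,1})(Ω₁) = (-0.365237, 0.121404) ; Y_{2,1}(Ω₂) = (-0.210611, 0.019279) ; Δ = (0.074582, -0.032610)
  [+2]  conj(Y_{2,2})(Ω₁) = (0.141600, -0.105827) ; Y_{2,2}(Ω₂) = (0.348857, -0.064408) ; Δ = (0.042582, -0.046039)
Accumulated sum (0.187223, 0.000000); after 4π/(2l+1) scaling, (0.470543, 0.000000) ⇒ P_2 = 0.470543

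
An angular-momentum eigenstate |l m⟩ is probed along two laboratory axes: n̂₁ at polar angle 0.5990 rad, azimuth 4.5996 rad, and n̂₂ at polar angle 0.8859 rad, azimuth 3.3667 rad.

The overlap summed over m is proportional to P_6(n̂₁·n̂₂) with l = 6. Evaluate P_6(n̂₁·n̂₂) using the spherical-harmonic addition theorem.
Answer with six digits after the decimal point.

-0.018974

Summing Y*_{l m}(θ₁,φ₁)·Y_{l m}(θ₂,φ₂) over m ∈ [−6, 6]; prefactor 4π/(2·6+1) = 0.966644:
  term(m=-6) = (0.000713, 0.001452)   from Y*(Ω₁)=(-0.012099, 0.009718), Y(Ω₂)=(0.022767, -0.101739)
  term(m=-5) = (0.023066, -0.002750)   from Y*(Ω₁)=(-0.042092, -0.066553), Y(Ω₂)=(-0.127048, 0.266225)
  term(m=-4) = (0.022266, -0.099940)   from Y*(Ω₁)=(0.211007, -0.102229), Y(Ω₂)=(0.271306, -0.342190)
  term(m=-3) = (-0.098907, -0.061612)   from Y*(Ω₁)=(0.144137, 0.409595), Y(Ω₂)=(-0.209459, 0.167767)
  term(m=-2) = (0.059085, -0.047370)   from Y*(Ω₁)=(-0.411325, 0.094392), Y(Ω₂)=(-0.161566, 0.078088)
  term(m=-1) = (0.002413, 0.006867)   from Y*(Ω₁)=(0.002359, 0.020825), Y(Ω₂)=(0.338530, -0.077519)
  term(m=+0) = (-0.036900, -0.000000)   from Y*(Ω₁)=(-0.421321, -0.000000), Y(Ω₂)=(0.087581, 0.000000)
  term(m=+1) = (0.002413, -0.006867)   from Y*(Ω₁)=(-0.002359, 0.020825), Y(Ω₂)=(-0.338530, -0.077519)
  term(m=+2) = (0.059085, 0.047370)   from Y*(Ω₁)=(-0.411325, -0.094392), Y(Ω₂)=(-0.161566, -0.078088)
  term(m=+3) = (-0.098907, 0.061612)   from Y*(Ω₁)=(-0.144137, 0.409595), Y(Ω₂)=(0.209459, 0.167767)
  term(m=+4) = (0.022266, 0.099940)   from Y*(Ω₁)=(0.211007, 0.102229), Y(Ω₂)=(0.271306, 0.342190)
  term(m=+5) = (0.023066, 0.002750)   from Y*(Ω₁)=(0.042092, -0.066553), Y(Ω₂)=(0.127048, 0.266225)
  term(m=+6) = (0.000713, -0.001452)   from Y*(Ω₁)=(-0.012099, -0.009718), Y(Ω₂)=(0.022767, 0.101739)
Total Σ_m = (-0.019629, 0.000000). Multiply by 0.966644: (-0.018974, 0.000000). P_6(cos γ) = -0.018974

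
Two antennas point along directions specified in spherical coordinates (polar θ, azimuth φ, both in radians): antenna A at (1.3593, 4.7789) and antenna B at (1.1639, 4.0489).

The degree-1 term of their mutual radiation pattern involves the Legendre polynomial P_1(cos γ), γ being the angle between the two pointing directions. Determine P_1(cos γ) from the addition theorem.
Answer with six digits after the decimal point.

0.752165

Expand P_1 via completeness: Σ_{m} conj(Y_{1,m}) at Ω₁ times Y_{1,m} at Ω₂ —
  m=-1: 0.02245 - 0.33705j × -0.19541 + 0.24997j = 0.07987 + 0.07147j  (running Σ = 0.07987 + 0.07147j)
  m=0: 0.10257 + 0.00000j × 0.19337 + 0.00000j = 0.01983 + 0.00000j  (running Σ = 0.09970 + 0.07147j)
  m=1: -0.02245 - 0.33705j × 0.19541 + 0.24997j = 0.07987 - 0.07147j  (running Σ = 0.17957 + 0.00000j)
Σ over m = 0.17957 + 0.00000j; ×(4π/3) → 0.75216 + 0.00000j. Real part: 0.752165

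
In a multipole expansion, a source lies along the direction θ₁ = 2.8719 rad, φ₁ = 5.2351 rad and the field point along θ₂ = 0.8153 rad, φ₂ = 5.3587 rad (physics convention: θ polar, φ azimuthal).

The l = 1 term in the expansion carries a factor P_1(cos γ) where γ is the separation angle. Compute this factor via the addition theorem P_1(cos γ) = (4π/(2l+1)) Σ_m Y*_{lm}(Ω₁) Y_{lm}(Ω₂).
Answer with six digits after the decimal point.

-0.468399

Summing Y*_{l m}(θ₁,φ₁)·Y_{l m}(θ₂,φ₂) over m ∈ [−1, 1]; prefactor 4π/(2·1+1) = 4.188790:
  m=-1: Y*=(0.045955, -0.079760)  Y=(0.151462, 0.200772)  product (0.022974, -0.002854)
  m=+0: Y*=(-0.470941, -0.000000)  Y=(0.335010, 0.000000)  product (-0.157770, -0.000000)
  m=+1: Y*=(-0.045955, -0.079760)  Y=(-0.151462, 0.200772)  product (0.022974, 0.002854)
Total Σ_m = (-0.111822, 0.000000). Multiply by 4.188790: (-0.468399, 0.000000). P_1(cos γ) = -0.468399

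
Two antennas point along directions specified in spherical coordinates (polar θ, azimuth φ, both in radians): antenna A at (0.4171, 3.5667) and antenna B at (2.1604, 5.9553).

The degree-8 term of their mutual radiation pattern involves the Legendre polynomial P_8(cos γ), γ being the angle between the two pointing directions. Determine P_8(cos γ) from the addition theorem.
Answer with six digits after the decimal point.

Expand P_8 via completeness: Σ_{m} conj(Y_{8,m}) at Ω₁ times Y_{8,m} at Ω₂ —
  m=-8: Y*=-0.00036 - 0.00010j  Y=-0.10196 + 0.05818j  product 0.00004 - 0.00001j
  m=-7: Y*=0.00333 - 0.00056j  Y=0.20818 - 0.23526j  product 0.00056 - 0.00090j
  m=-6: Y*=-0.01594 + 0.01070j  Y=-0.17435 + 0.41640j  product -0.00167 - 0.00850j
  m=-5: Y*=0.04075 - 0.06577j  Y=0.02014 - 0.29300j  product -0.01845 - 0.01327j
  m=-4: Y*=-0.02907 + 0.22301j  Y=-0.03416 - 0.12879j  product 0.02971 - 0.00387j
  m=-3: Y*=-0.13167 - 0.43257j  Y=0.20247 + 0.30427j  product 0.10496 - 0.12764j
  m=-2: Y*=0.35580 + 0.40519j  Y=-0.04243 - 0.03264j  product -0.00187 - 0.02880j
  m=-1: Y*=-0.13005 - 0.05888j  Y=-0.31977 - 0.10877j  product 0.03518 + 0.03297j
  m=+0: Y*=-0.45575 + 0.00000j  Y=0.10604 + 0.00000j  product -0.04833 + 0.00000j
  m=+1: Y*=0.13005 - 0.05888j  Y=0.31977 - 0.10877j  product 0.03518 - 0.03297j
  m=+2: Y*=0.35580 - 0.40519j  Y=-0.04243 + 0.03264j  product -0.00187 + 0.02880j
  m=+3: Y*=0.13167 - 0.43257j  Y=-0.20247 + 0.30427j  product 0.10496 + 0.12764j
  m=+4: Y*=-0.02907 - 0.22301j  Y=-0.03416 + 0.12879j  product 0.02971 + 0.00387j
  m=+5: Y*=-0.04075 - 0.06577j  Y=-0.02014 - 0.29300j  product -0.01845 + 0.01327j
  m=+6: Y*=-0.01594 - 0.01070j  Y=-0.17435 - 0.41640j  product -0.00167 + 0.00850j
  m=+7: Y*=-0.00333 - 0.00056j  Y=-0.20818 - 0.23526j  product 0.00056 + 0.00090j
  m=+8: Y*=-0.00036 + 0.00010j  Y=-0.10196 - 0.05818j  product 0.00004 + 0.00001j
Total Σ_m = 0.24861 - 0.00000j. Multiply by 0.739198: 0.18377 - 0.00000j. P_8(cos γ) = 0.183771

0.183771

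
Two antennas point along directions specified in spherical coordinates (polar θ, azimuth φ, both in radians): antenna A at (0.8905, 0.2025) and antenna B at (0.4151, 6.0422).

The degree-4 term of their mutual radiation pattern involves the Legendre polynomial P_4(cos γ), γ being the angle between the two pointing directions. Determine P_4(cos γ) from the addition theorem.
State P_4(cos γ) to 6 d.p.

Addition theorem: P_4(cos γ) = (4π/9) Σ_m Y*_{lm}(Ω₁) Y_{lm}(Ω₂), m = −4…4:
  term(m=-4) = -0.000382+0.001853i   from Y*(Ω₁)=+0.111436+0.117059i, Y(Ω₂)=+0.006675+0.009615i
  term(m=-3) = +0.006614+0.026988i   from Y*(Ω₁)=+0.303705+0.211137i, Y(Ω₂)=+0.056331+0.049702i
  term(m=-2) = +0.059782+0.073351i   from Y*(Ω₁)=+0.328823+0.140966i, Y(Ω₂)=+0.234365+0.122600i
  term(m=-1) = -0.024042-0.011421i   from Y*(Ω₁)=-0.052190-0.010715i, Y(Ω₂)=+0.485147+0.119230i
  term(m=+0) = -0.091836-0.000000i   from Y*(Ω₁)=-0.358685-0.000000i, Y(Ω₂)=+0.256036+0.000000i
  term(m=+1) = -0.024042+0.011421i   from Y*(Ω₁)=+0.052190-0.010715i, Y(Ω₂)=-0.485147+0.119230i
  term(m=+2) = +0.059782-0.073351i   from Y*(Ω₁)=+0.328823-0.140966i, Y(Ω₂)=+0.234365-0.122600i
  term(m=+3) = +0.006614-0.026988i   from Y*(Ω₁)=-0.303705+0.211137i, Y(Ω₂)=-0.056331+0.049702i
  term(m=+4) = -0.000382-0.001853i   from Y*(Ω₁)=+0.111436-0.117059i, Y(Ω₂)=+0.006675-0.009615i
Total Σ_m = -0.007892-0.000000i. Multiply by 1.396263: -0.011019-0.000000i. P_4(cos γ) = -0.011019

-0.011019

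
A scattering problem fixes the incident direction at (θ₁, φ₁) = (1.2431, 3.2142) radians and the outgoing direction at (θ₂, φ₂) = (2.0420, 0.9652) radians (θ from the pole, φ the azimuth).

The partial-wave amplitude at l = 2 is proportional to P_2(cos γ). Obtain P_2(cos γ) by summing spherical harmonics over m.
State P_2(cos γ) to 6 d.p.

0.184224

Addition theorem: P_2(cos γ) = (4π/5) Σ_m Y*_{lm}(Ω₁) Y_{lm}(Ω₂), m = −2…2:
  m=-2: Y*=+0.342613+0.050105i  Y=-0.107919-0.287055i  product -0.022591-0.103756i
  m=-1: Y*=-0.234802-0.017078i  Y=-0.177884+0.256915i  product +0.046155-0.057286i
  m=+0: Y*=-0.217372-0.000000i  Y=-0.120405+0.000000i  product +0.026173+0.000000i
  m=+1: Y*=+0.234802-0.017078i  Y=+0.177884+0.256915i  product +0.046155+0.057286i
  m=+2: Y*=+0.342613-0.050105i  Y=-0.107919+0.287055i  product -0.022591+0.103756i
Accumulated sum +0.073300+0.000000i; after 4π/(2l+1) scaling, +0.184224+0.000000i ⇒ P_2 = 0.184224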